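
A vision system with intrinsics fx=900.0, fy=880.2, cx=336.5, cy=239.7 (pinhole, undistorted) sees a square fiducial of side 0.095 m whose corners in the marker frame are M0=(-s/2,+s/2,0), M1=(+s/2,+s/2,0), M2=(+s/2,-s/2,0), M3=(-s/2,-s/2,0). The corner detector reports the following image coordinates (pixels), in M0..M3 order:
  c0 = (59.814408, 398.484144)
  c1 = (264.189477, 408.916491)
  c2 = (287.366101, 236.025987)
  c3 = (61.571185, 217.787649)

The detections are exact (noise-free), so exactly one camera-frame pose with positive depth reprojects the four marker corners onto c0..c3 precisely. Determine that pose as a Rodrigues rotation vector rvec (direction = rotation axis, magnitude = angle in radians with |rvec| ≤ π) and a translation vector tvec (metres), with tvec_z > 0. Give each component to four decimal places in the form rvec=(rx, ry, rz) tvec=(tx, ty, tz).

rvec=(0.4578, -0.1320, 0.1156) tvec=(-0.0748, 0.0368, 0.4039)

Intrinsics K: fx=900.0, fy=880.2, cx=336.5, cy=239.7
Marker side s = 0.095 m; corners in marker frame (Z=0):
  M0 = (-0.0475, +0.0475, 0)
  M1 = (+0.0475, +0.0475, 0)
  M2 = (+0.0475, -0.0475, 0)
  M3 = (-0.0475, -0.0475, 0)
Detected image corners:
  c0 = (59.814408, 398.484144) px
  c1 = (264.189477, 408.916491) px
  c2 = (287.366101, 236.025987) px
  c3 = (61.571185, 217.787649) px
Planar DLT: solve 8×8 A·h = b for H (H[2,2]=1):
  H  [+2321.91334 +46.79319 +169.84931]
  H  [+267.99222 +2197.68507 +319.92587]
  H  [+0.37799 +1.07020 +1.00000]
B = K⁻¹H; ‖b₁‖=2.475914, ‖b₂‖=2.475914; λ = 2/(‖b₁‖+‖b₂‖) = 0.403891, sign → tz>0 ⇒ λ=+0.403891
r₁ = λ·B[:,0] = (+0.98492,+0.08140,+0.15267); r₂ = λ·B[:,1] = (-0.14061,+0.89073,+0.43225)
r₃ = r₁×r₂ = (-0.10080,-0.44719,+0.88874); SVD([r₁ r₂ r₃]) → R = UVᵀ:
  R  [+0.98492 -0.14061 -0.10080]
  R  [+0.08140 +0.89073 -0.44719]
  R  [+0.15267 +0.43225 +0.88874]
t = (-0.07479, +0.03681, +0.40389) m
tr R = 2.764384; θ = arccos((tr R − 1)/2) = 0.490299 rad = 28.092°
axis k = ((R−Rᵀ)₃₂, (R−Rᵀ)₁₃, (R−Rᵀ)₂₁) / (2 sinθ) = (+0.933806, -0.269139, +0.235734)
rvec = θ·k = (+0.457844, -0.131959, +0.115580)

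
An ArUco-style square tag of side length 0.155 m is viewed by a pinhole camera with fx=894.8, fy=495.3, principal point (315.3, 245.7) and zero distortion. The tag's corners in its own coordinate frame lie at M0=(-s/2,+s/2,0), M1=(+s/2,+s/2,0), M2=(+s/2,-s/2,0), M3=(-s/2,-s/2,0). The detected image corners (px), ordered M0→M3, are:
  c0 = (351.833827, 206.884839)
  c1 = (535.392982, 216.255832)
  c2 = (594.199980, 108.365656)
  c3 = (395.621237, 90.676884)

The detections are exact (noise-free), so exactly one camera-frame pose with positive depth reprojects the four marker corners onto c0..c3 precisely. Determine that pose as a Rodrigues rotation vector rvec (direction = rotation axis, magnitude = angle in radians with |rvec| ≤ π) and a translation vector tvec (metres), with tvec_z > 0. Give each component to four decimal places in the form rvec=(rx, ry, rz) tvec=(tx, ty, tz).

Intrinsics K: fx=894.8, fy=495.3, cx=315.3, cy=245.7
Marker side s = 0.155 m; corners in marker frame (Z=0):
  M0 = (-0.0775, +0.0775, 0)
  M1 = (+0.0775, +0.0775, 0)
  M2 = (+0.0775, -0.0775, 0)
  M3 = (-0.0775, -0.0775, 0)
Detected image corners:
  c0 = (351.833827, 206.884839) px
  c1 = (535.392982, 216.255832) px
  c2 = (594.199980, 108.365656) px
  c3 = (395.621237, 90.676884) px
Planar DLT: solve 8×8 A·h = b for H (H[2,2]=1):
  H  [+1420.24069 -43.51279 +471.03342]
  H  [+148.93848 +817.83588 +158.43151]
  H  [+0.40457 +0.61577 +1.00000]
B = K⁻¹H; ‖b₁‖=1.503567, ‖b₂‖=1.503567; λ = 2/(‖b₁‖+‖b₂‖) = 0.665085, sign → tz>0 ⇒ λ=+0.665085
r₁ = λ·B[:,0] = (+0.96082,+0.06652,+0.26907); r₂ = λ·B[:,1] = (-0.17665,+0.89503,+0.40954)
r₃ = r₁×r₂ = (-0.21359,-0.44102,+0.87171); SVD([r₁ r₂ r₃]) → R = UVᵀ:
  R  [+0.96082 -0.17665 -0.21359]
  R  [+0.06652 +0.89503 -0.44102]
  R  [+0.26907 +0.40954 +0.87171]
t = (+0.11575, -0.11718, +0.66508) m
tr R = 2.727557; θ = arccos((tr R − 1)/2) = 0.528075 rad = 30.256°
axis k = ((R−Rᵀ)₃₂, (R−Rᵀ)₁₃, (R−Rᵀ)₂₁) / (2 sinθ) = (+0.844025, -0.478954, +0.241298)
rvec = θ·k = (+0.445709, -0.252924, +0.127423)

rvec=(0.4457, -0.2529, 0.1274) tvec=(0.1158, -0.1172, 0.6651)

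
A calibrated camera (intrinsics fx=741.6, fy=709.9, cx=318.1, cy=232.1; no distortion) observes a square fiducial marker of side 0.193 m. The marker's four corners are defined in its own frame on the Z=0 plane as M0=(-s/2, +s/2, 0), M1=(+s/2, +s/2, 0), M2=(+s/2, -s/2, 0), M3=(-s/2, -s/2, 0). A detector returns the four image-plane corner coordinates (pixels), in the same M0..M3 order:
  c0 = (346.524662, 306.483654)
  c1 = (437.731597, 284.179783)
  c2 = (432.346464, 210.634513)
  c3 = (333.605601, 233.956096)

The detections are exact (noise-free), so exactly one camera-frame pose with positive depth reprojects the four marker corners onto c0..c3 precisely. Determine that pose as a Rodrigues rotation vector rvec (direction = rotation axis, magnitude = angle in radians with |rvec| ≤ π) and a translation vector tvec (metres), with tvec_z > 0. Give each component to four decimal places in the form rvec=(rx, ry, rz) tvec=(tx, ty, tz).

rvec=(0.6183, -0.1522, -0.2081) tvec=(0.1366, 0.0574, 1.4499)

Intrinsics K: fx=741.6, fy=709.9, cx=318.1, cy=232.1
Marker side s = 0.193 m; corners in marker frame (Z=0):
  M0 = (-0.0965, +0.0965, 0)
  M1 = (+0.0965, +0.0965, 0)
  M2 = (+0.0965, -0.0965, 0)
  M3 = (-0.0965, -0.0965, 0)
Detected image corners:
  c0 = (346.524662, 306.483654) px
  c1 = (437.731597, 284.179783) px
  c2 = (432.346464, 210.634513) px
  c3 = (333.605601, 233.956096) px
Planar DLT: solve 8×8 A·h = b for H (H[2,2]=1):
  H  [+512.46558 +204.57114 +387.98119]
  H  [-103.98174 +483.45742 +260.18338]
  H  [+0.05454 +0.40576 +1.00000]
B = K⁻¹H; ‖b₁‖=0.689713, ‖b₂‖=0.689713; λ = 2/(‖b₁‖+‖b₂‖) = 1.449878, sign → tz>0 ⇒ λ=+1.449878
r₁ = λ·B[:,0] = (+0.96799,-0.23822,+0.07908); r₂ = λ·B[:,1] = (+0.14760,+0.79505,+0.58830)
r₃ = r₁×r₂ = (-0.20302,-0.55780,+0.80476); SVD([r₁ r₂ r₃]) → R = UVᵀ:
  R  [+0.96799 +0.14760 -0.20302]
  R  [-0.23822 +0.79505 -0.55780]
  R  [+0.07908 +0.58830 +0.80476]
t = (+0.13662, +0.05736, +1.44988) m
tr R = 2.567804; θ = arccos((tr R − 1)/2) = 0.669871 rad = 38.381°
axis k = ((R−Rᵀ)₃₂, (R−Rᵀ)₁₃, (R−Rᵀ)₂₁) / (2 sinθ) = (+0.922959, -0.227171, -0.310708)
rvec = θ·k = (+0.618264, -0.152175, -0.208134)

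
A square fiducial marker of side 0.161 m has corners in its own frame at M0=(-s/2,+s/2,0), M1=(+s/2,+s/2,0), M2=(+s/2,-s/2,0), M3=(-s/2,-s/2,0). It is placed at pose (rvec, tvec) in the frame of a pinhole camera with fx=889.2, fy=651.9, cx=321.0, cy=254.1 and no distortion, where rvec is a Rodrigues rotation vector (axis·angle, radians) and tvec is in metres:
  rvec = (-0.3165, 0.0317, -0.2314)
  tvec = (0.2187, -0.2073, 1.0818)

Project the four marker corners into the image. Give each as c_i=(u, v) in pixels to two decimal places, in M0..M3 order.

Intrinsics K: fx=889.2, fy=651.9, cx=321.0, cy=254.1
Marker side s = 0.161 m; corners in marker frame (Z=0):
  M0 = (-0.0805, +0.0805, 0)
  M1 = (+0.0805, +0.0805, 0)
  M2 = (+0.0805, -0.0805, 0)
  M3 = (-0.0805, -0.0805, 0)
rvec = (-0.3165, 0.0317, -0.2314), |rvec| = θ = 0.39335 rad = 22.537°
Rodrigues: sinθ=0.38328, 1−cosθ=0.07637; R = I + sinθ·[k]× + (1−cosθ)·[k]×²:
    [+0.97307 +0.22053 +0.06704]
    [-0.23043 +0.92413 +0.30478]
    [+0.00526 -0.31202 +0.95006]
t = (0.2187, -0.2073, 1.0818) m
M0: Pc = R·M0+t = (+0.15812, -0.11436, +1.05626); u = 889.2·(+0.15812)/1.05626 + 321.0 = 454.1115, v = 651.9·(-0.11436)/1.05626 + 254.1 = 183.5207
M1: Pc = R·M1+t = (+0.31478, -0.15146, +1.05711); u = 889.2·(+0.31478)/1.05711 + 321.0 = 585.7859, v = 651.9·(-0.15146)/1.05711 + 254.1 = 160.6986
M2: Pc = R·M2+t = (+0.27928, -0.30024, +1.10734); u = 889.2·(+0.27928)/1.10734 + 321.0 = 545.2632, v = 651.9·(-0.30024)/1.10734 + 254.1 = 77.3454
M3: Pc = R·M3+t = (+0.12262, -0.26314, +1.10649); u = 889.2·(+0.12262)/1.10649 + 321.0 = 419.5359, v = 651.9·(-0.26314)/1.10649 + 254.1 = 99.0675

c0=(454.11, 183.52) c1=(585.79, 160.70) c2=(545.26, 77.35) c3=(419.54, 99.07)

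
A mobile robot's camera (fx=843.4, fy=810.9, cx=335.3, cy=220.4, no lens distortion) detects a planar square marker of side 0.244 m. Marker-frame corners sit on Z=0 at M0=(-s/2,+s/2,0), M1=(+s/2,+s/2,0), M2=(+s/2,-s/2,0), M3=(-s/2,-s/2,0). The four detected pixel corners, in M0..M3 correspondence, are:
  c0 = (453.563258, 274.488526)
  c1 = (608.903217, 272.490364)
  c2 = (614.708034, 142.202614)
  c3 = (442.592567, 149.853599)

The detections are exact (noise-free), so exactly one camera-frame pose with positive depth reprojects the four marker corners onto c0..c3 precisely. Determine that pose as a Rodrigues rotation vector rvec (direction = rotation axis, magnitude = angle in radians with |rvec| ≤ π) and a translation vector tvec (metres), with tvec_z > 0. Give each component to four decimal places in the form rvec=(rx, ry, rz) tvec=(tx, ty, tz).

Intrinsics K: fx=843.4, fy=810.9, cx=335.3, cy=220.4
Marker side s = 0.244 m; corners in marker frame (Z=0):
  M0 = (-0.1220, +0.1220, 0)
  M1 = (+0.1220, +0.1220, 0)
  M2 = (+0.1220, -0.1220, 0)
  M3 = (-0.1220, -0.1220, 0)
Detected image corners:
  c0 = (453.563258, 274.488526) px
  c1 = (608.903217, 272.490364) px
  c2 = (614.708034, 142.202614) px
  c3 = (442.592567, 149.853599) px
Planar DLT: solve 8×8 A·h = b for H (H[2,2]=1):
  H  [+581.39679 +235.19852 +528.35277]
  H  [-53.94661 +610.77813 +213.09281]
  H  [-0.16577 +0.42253 +1.00000]
B = K⁻¹H; ‖b₁‖=0.773526, ‖b₂‖=0.773526; λ = 2/(‖b₁‖+‖b₂‖) = 1.292781, sign → tz>0 ⇒ λ=+1.292781
r₁ = λ·B[:,0] = (+0.97637,-0.02776,-0.21430); r₂ = λ·B[:,1] = (+0.14335,+0.82527,+0.54624)
r₃ = r₁×r₂ = (+0.16169,-0.56406,+0.80975); SVD([r₁ r₂ r₃]) → R = UVᵀ:
  R  [+0.97637 +0.14335 +0.16169]
  R  [-0.02776 +0.82527 -0.56406]
  R  [-0.21430 +0.54624 +0.80975]
t = (+0.29592, -0.01165, +1.29278) m
tr R = 2.611393; θ = arccos((tr R − 1)/2) = 0.633946 rad = 36.322°
axis k = ((R−Rᵀ)₃₂, (R−Rᵀ)₁₃, (R−Rᵀ)₂₁) / (2 sinθ) = (+0.937232, +0.317384, -0.144441)
rvec = θ·k = (+0.594154, +0.201204, -0.091568)

rvec=(0.5942, 0.2012, -0.0916) tvec=(0.2959, -0.0116, 1.2928)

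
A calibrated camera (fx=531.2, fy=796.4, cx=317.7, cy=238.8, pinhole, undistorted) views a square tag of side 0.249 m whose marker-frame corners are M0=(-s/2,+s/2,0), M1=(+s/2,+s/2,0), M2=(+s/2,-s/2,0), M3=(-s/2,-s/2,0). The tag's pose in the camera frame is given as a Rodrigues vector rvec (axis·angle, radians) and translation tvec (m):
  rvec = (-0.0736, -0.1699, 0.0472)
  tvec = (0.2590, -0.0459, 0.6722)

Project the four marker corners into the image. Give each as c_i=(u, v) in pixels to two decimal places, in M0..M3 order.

c0=(426.43, 327.54) c1=(610.35, 337.55) c2=(610.01, 53.69) c3=(431.41, 26.09)

Intrinsics K: fx=531.2, fy=796.4, cx=317.7, cy=238.8
Marker side s = 0.249 m; corners in marker frame (Z=0):
  M0 = (-0.1245, +0.1245, 0)
  M1 = (+0.1245, +0.1245, 0)
  M2 = (+0.1245, -0.1245, 0)
  M3 = (-0.1245, -0.1245, 0)
rvec = (-0.0736, -0.1699, 0.0472), |rvec| = θ = 0.19108 rad = 10.948°
Rodrigues: sinθ=0.18992, 1−cosθ=0.01820; R = I + sinθ·[k]× + (1−cosθ)·[k]×²:
    [+0.98450 -0.04068 -0.17060]
    [+0.05315 +0.99619 +0.06916]
    [+0.16714 -0.07715 +0.98291]
t = (0.2590, -0.0459, 0.6722) m
M0: Pc = R·M0+t = (+0.13137, +0.07151, +0.64179); u = 531.2·(+0.13137)/0.64179 + 317.7 = 426.4295, v = 796.4·(+0.07151)/0.64179 + 238.8 = 327.5361
M1: Pc = R·M1+t = (+0.37651, +0.08474, +0.68340); u = 531.2·(+0.37651)/0.68340 + 317.7 = 610.3527, v = 796.4·(+0.08474)/0.68340 + 238.8 = 337.5540
M2: Pc = R·M2+t = (+0.38663, -0.16331, +0.70261); u = 531.2·(+0.38663)/0.70261 + 317.7 = 610.0093, v = 796.4·(-0.16331)/0.70261 + 238.8 = 53.6924
M3: Pc = R·M3+t = (+0.14149, -0.17654, +0.66100); u = 531.2·(+0.14149)/0.66100 + 317.7 = 431.4098, v = 796.4·(-0.17654)/0.66100 + 238.8 = 26.0935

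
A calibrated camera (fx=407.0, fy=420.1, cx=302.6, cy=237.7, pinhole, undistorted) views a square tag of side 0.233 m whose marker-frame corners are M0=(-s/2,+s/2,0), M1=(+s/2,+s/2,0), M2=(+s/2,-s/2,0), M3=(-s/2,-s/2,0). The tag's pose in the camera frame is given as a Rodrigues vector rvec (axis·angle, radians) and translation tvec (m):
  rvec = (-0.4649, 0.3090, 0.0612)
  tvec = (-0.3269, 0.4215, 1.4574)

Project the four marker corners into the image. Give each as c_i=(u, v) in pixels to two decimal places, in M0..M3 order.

Intrinsics K: fx=407.0, fy=420.1, cx=302.6, cy=237.7
Marker side s = 0.233 m; corners in marker frame (Z=0):
  M0 = (-0.1165, +0.1165, 0)
  M1 = (+0.1165, +0.1165, 0)
  M2 = (+0.1165, -0.1165, 0)
  M3 = (-0.1165, -0.1165, 0)
rvec = (-0.4649, 0.3090, 0.0612), |rvec| = θ = 0.56157 rad = 32.175°
Rodrigues: sinθ=0.53251, 1−cosθ=0.15358; R = I + sinθ·[k]× + (1−cosθ)·[k]×²:
    [+0.95168 -0.12799 +0.27916]
    [-0.01193 +0.89292 +0.45006]
    [-0.30687 -0.43164 +0.84825]
t = (-0.3269, 0.4215, 1.4574) m
M0: Pc = R·M0+t = (-0.45268, +0.52691, +1.44286); u = 407.0·(-0.45268)/1.44286 + 302.6 = 174.9086, v = 420.1·(+0.52691)/1.44286 + 237.7 = 391.1148
M1: Pc = R·M1+t = (-0.23094, +0.52414, +1.37136); u = 407.0·(-0.23094)/1.37136 + 302.6 = 234.0603, v = 420.1·(+0.52414)/1.37136 + 237.7 = 398.2624
M2: Pc = R·M2+t = (-0.20112, +0.31609, +1.47194); u = 407.0·(-0.20112)/1.47194 + 302.6 = 246.9894, v = 420.1·(+0.31609)/1.47194 + 237.7 = 327.9129
M3: Pc = R·M3+t = (-0.42286, +0.31886, +1.54344); u = 407.0·(-0.42286)/1.54344 + 302.6 = 191.0932, v = 420.1·(+0.31886)/1.54344 + 237.7 = 324.4900

c0=(174.91, 391.11) c1=(234.06, 398.26) c2=(246.99, 327.91) c3=(191.09, 324.49)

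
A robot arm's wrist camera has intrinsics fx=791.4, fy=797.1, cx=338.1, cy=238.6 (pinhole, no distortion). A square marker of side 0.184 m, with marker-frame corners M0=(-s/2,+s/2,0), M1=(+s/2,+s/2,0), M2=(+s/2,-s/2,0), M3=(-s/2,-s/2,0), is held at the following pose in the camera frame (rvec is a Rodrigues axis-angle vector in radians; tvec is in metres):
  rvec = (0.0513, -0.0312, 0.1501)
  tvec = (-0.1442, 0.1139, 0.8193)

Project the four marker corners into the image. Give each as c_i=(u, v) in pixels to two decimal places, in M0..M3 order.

Intrinsics K: fx=791.4, fy=797.1, cx=338.1, cy=238.6
Marker side s = 0.184 m; corners in marker frame (Z=0):
  M0 = (-0.0920, +0.0920, 0)
  M1 = (+0.0920, +0.0920, 0)
  M2 = (+0.0920, -0.0920, 0)
  M3 = (-0.0920, -0.0920, 0)
rvec = (0.0513, -0.0312, 0.1501), |rvec| = θ = 0.16166 rad = 9.263°
Rodrigues: sinθ=0.16096, 1−cosθ=0.01304; R = I + sinθ·[k]× + (1−cosθ)·[k]×²:
    [+0.98827 -0.15025 -0.02722]
    [+0.14865 +0.98745 -0.05341]
    [+0.03491 +0.04874 +0.99820]
t = (-0.1442, 0.1139, 0.8193) m
M0: Pc = R·M0+t = (-0.24894, +0.19107, +0.82057); u = 791.4·(-0.24894)/0.82057 + 338.1 = 98.0066, v = 797.1·(+0.19107)/0.82057 + 238.6 = 424.2038
M1: Pc = R·M1+t = (-0.06710, +0.21842, +0.82700); u = 791.4·(-0.06710)/0.82700 + 338.1 = 273.8868, v = 797.1·(+0.21842)/0.82700 + 238.6 = 449.1249
M2: Pc = R·M2+t = (-0.03946, +0.03673, +0.81803); u = 791.4·(-0.03946)/0.81803 + 338.1 = 299.9281, v = 797.1·(+0.03673)/0.81803 + 238.6 = 274.3909
M3: Pc = R·M3+t = (-0.22130, +0.00938, +0.81160); u = 791.4·(-0.22130)/0.81160 + 338.1 = 122.3105, v = 797.1·(+0.00938)/0.81160 + 238.6 = 247.8116

c0=(98.01, 424.20) c1=(273.89, 449.12) c2=(299.93, 274.39) c3=(122.31, 247.81)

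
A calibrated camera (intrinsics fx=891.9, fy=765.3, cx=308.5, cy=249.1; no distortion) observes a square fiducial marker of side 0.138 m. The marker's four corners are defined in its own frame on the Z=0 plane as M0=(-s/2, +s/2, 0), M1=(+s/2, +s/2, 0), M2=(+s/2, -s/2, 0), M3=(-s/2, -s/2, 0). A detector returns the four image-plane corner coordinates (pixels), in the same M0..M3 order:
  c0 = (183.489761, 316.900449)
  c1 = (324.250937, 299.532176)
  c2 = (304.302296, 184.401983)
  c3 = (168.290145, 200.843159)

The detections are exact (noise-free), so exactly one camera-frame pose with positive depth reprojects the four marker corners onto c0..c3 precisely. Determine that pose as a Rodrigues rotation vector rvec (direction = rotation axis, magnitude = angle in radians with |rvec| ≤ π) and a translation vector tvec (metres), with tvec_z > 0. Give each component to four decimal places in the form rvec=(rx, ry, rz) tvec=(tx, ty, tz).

Intrinsics K: fx=891.9, fy=765.3, cx=308.5, cy=249.1
Marker side s = 0.138 m; corners in marker frame (Z=0):
  M0 = (-0.0690, +0.0690, 0)
  M1 = (+0.0690, +0.0690, 0)
  M2 = (+0.0690, -0.0690, 0)
  M3 = (-0.0690, -0.0690, 0)
Detected image corners:
  c0 = (183.489761, 316.900449) px
  c1 = (324.250937, 299.532176) px
  c2 = (304.302296, 184.401983) px
  c3 = (168.290145, 200.843159) px
Planar DLT: solve 8×8 A·h = b for H (H[2,2]=1):
  H  [+1007.73715 +65.76352 +245.03282]
  H  [-117.09209 +774.67883 +249.40446]
  H  [+0.02135 -0.25139 +1.00000]
B = K⁻¹H; ‖b₁‖=1.134031, ‖b₂‖=1.134031; λ = 2/(‖b₁‖+‖b₂‖) = 0.881810, sign → tz>0 ⇒ λ=+0.881810
r₁ = λ·B[:,0] = (+0.98982,-0.14105,+0.01883); r₂ = λ·B[:,1] = (+0.14169,+0.96477,-0.22168)
r₃ = r₁×r₂ = (+0.01310,+0.22209,+0.97494); SVD([r₁ r₂ r₃]) → R = UVᵀ:
  R  [+0.98982 +0.14169 +0.01310]
  R  [-0.14105 +0.96477 +0.22209]
  R  [+0.01883 -0.22168 +0.97494]
t = (-0.06275, +0.00035, +0.88181) m
tr R = 2.929533; θ = arccos((tr R − 1)/2) = 0.266241 rad = 15.255°
axis k = ((R−Rᵀ)₃₂, (R−Rᵀ)₁₃, (R−Rᵀ)₂₁) / (2 sinθ) = (-0.843312, -0.010892, -0.537315)
rvec = θ·k = (-0.224524, -0.002900, -0.143055)

rvec=(-0.2245, -0.0029, -0.1431) tvec=(-0.0627, 0.0004, 0.8818)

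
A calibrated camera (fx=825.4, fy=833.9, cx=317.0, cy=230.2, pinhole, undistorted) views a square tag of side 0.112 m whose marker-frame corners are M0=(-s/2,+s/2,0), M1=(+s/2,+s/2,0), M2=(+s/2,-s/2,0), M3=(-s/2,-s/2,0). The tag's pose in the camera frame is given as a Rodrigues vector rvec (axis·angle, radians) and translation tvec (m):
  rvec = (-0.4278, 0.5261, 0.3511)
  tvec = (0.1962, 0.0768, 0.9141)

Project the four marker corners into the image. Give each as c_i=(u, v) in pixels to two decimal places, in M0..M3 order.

c0=(430.01, 331.59) c1=(524.36, 361.48) c2=(560.30, 267.97) c3=(466.94, 245.08)

Intrinsics K: fx=825.4, fy=833.9, cx=317.0, cy=230.2
Marker side s = 0.112 m; corners in marker frame (Z=0):
  M0 = (-0.0560, +0.0560, 0)
  M1 = (+0.0560, +0.0560, 0)
  M2 = (+0.0560, -0.0560, 0)
  M3 = (-0.0560, -0.0560, 0)
rvec = (-0.4278, 0.5261, 0.3511), |rvec| = θ = 0.76359 rad = 43.750°
Rodrigues: sinθ=0.69152, 1−cosθ=0.27764; R = I + sinθ·[k]× + (1−cosθ)·[k]×²:
    [+0.80951 -0.42513 +0.40492]
    [+0.21079 +0.85416 +0.47538]
    [-0.54797 -0.29947 +0.78106]
t = (0.1962, 0.0768, 0.9141) m
M0: Pc = R·M0+t = (+0.12706, +0.11283, +0.92802); u = 825.4·(+0.12706)/0.92802 + 317.0 = 430.0105, v = 833.9·(+0.11283)/0.92802 + 230.2 = 331.5857
M1: Pc = R·M1+t = (+0.21772, +0.13644, +0.86664); u = 825.4·(+0.21772)/0.86664 + 317.0 = 524.3634, v = 833.9·(+0.13644)/0.86664 + 230.2 = 361.4822
M2: Pc = R·M2+t = (+0.26534, +0.04077, +0.90018); u = 825.4·(+0.26534)/0.90018 + 317.0 = 560.2963, v = 833.9·(+0.04077)/0.90018 + 230.2 = 267.9694
M3: Pc = R·M3+t = (+0.17468, +0.01716, +0.96156); u = 825.4·(+0.17468)/0.96156 + 317.0 = 466.9411, v = 833.9·(+0.01716)/0.96156 + 230.2 = 245.0844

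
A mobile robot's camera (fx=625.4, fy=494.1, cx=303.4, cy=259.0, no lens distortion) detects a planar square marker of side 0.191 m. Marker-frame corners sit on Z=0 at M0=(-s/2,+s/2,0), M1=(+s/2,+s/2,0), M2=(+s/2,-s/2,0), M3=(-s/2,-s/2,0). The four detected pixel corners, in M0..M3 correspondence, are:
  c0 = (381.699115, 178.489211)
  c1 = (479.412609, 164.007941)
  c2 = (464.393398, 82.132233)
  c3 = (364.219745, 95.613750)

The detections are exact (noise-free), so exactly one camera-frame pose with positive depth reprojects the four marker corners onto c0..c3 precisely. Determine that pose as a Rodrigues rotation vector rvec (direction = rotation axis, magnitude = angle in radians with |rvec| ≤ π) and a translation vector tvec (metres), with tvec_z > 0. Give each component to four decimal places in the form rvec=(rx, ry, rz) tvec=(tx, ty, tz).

Intrinsics K: fx=625.4, fy=494.1, cx=303.4, cy=259.0
Marker side s = 0.191 m; corners in marker frame (Z=0):
  M0 = (-0.0955, +0.0955, 0)
  M1 = (+0.0955, +0.0955, 0)
  M2 = (+0.0955, -0.0955, 0)
  M3 = (-0.0955, -0.0955, 0)
Detected image corners:
  c0 = (381.699115, 178.489211) px
  c1 = (479.412609, 164.007941) px
  c2 = (464.393398, 82.132233) px
  c3 = (364.219745, 95.613750) px
Planar DLT: solve 8×8 A·h = b for H (H[2,2]=1):
  H  [+553.15226 +134.23546 +422.91523]
  H  [-62.39416 +446.41662 +130.46339]
  H  [+0.08331 +0.11650 +1.00000]
B = K⁻¹H; ‖b₁‖=0.865020, ‖b₂‖=0.865020; λ = 2/(‖b₁‖+‖b₂‖) = 1.156042, sign → tz>0 ⇒ λ=+1.156042
r₁ = λ·B[:,0] = (+0.97577,-0.19647,+0.09632); r₂ = λ·B[:,1] = (+0.18280,+0.97388,+0.13468)
r₃ = r₁×r₂ = (-0.12026,-0.11381,+0.98620); SVD([r₁ r₂ r₃]) → R = UVᵀ:
  R  [+0.97577 +0.18280 -0.12026]
  R  [-0.19647 +0.97388 -0.11381]
  R  [+0.09632 +0.13468 +0.98620]
t = (+0.22092, -0.30074, +1.15604) m
tr R = 2.935848; θ = arccos((tr R − 1)/2) = 0.253964 rad = 14.551°
axis k = ((R−Rᵀ)₃₂, (R−Rᵀ)₁₃, (R−Rᵀ)₂₁) / (2 sinθ) = (+0.494504, -0.431007, -0.754784)
rvec = θ·k = (+0.125586, -0.109460, -0.191688)

rvec=(0.1256, -0.1095, -0.1917) tvec=(0.2209, -0.3007, 1.1560)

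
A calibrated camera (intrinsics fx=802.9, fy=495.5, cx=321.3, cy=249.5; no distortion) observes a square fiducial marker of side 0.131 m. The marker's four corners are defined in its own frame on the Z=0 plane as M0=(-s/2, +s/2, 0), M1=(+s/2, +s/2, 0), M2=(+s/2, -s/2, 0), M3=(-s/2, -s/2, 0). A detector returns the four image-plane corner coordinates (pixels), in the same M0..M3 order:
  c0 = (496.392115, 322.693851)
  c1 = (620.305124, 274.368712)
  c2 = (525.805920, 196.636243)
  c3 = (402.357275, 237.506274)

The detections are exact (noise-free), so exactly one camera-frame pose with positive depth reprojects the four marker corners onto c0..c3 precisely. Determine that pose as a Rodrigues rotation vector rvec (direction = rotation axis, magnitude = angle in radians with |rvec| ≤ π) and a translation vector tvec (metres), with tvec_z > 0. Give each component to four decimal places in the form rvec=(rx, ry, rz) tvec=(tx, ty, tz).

rvec=(-0.3449, -0.2456, -0.5205) tvec=(0.1547, 0.0086, 0.6517)

Intrinsics K: fx=802.9, fy=495.5, cx=321.3, cy=249.5
Marker side s = 0.131 m; corners in marker frame (Z=0):
  M0 = (-0.0655, +0.0655, 0)
  M1 = (+0.0655, +0.0655, 0)
  M2 = (+0.0655, -0.0655, 0)
  M3 = (-0.0655, -0.0655, 0)
Detected image corners:
  c0 = (496.392115, 322.693851) px
  c1 = (620.305124, 274.368712) px
  c2 = (525.805920, 196.636243) px
  c3 = (402.357275, 237.506274) px
Planar DLT: solve 8×8 A·h = b for H (H[2,2]=1):
  H  [+1190.41491 +517.25023 +511.94458]
  H  [-215.47840 +518.86497 +256.04124]
  H  [+0.48186 -0.39592 +1.00000]
B = K⁻¹H; ‖b₁‖=1.534543, ‖b₂‖=1.534543; λ = 2/(‖b₁‖+‖b₂‖) = 0.651660, sign → tz>0 ⇒ λ=+0.651660
r₁ = λ·B[:,0] = (+0.84052,-0.44150,+0.31401); r₂ = λ·B[:,1] = (+0.52306,+0.81230,-0.25801)
r₃ = r₁×r₂ = (-0.14116,+0.38111,+0.91369); SVD([r₁ r₂ r₃]) → R = UVᵀ:
  R  [+0.84052 +0.52306 -0.14116]
  R  [-0.44150 +0.81230 +0.38111]
  R  [+0.31401 -0.25801 +0.91369]
t = (+0.15473, +0.00860, +0.65166) m
tr R = 2.566517; θ = arccos((tr R − 1)/2) = 0.670907 rad = 38.440°
axis k = ((R−Rᵀ)₃₂, (R−Rᵀ)₁₃, (R−Rᵀ)₂₁) / (2 sinθ) = (-0.514007, -0.366067, -0.775752)
rvec = θ·k = (-0.344851, -0.245597, -0.520457)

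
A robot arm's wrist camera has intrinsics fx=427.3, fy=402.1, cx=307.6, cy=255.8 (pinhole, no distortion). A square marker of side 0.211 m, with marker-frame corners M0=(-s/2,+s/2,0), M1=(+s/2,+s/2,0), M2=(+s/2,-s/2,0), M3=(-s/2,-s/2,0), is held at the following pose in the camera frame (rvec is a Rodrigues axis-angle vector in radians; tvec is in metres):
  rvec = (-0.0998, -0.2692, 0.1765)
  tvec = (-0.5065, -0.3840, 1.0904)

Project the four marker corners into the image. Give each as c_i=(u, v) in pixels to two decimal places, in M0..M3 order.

c0=(54.04, 140.86) c1=(143.85, 160.79) c2=(160.32, 89.40) c3=(73.47, 66.37)

Intrinsics K: fx=427.3, fy=402.1, cx=307.6, cy=255.8
Marker side s = 0.211 m; corners in marker frame (Z=0):
  M0 = (-0.1055, +0.1055, 0)
  M1 = (+0.1055, +0.1055, 0)
  M2 = (+0.1055, -0.1055, 0)
  M3 = (-0.1055, -0.1055, 0)
rvec = (-0.0998, -0.2692, 0.1765), |rvec| = θ = 0.33702 rad = 19.310°
Rodrigues: sinθ=0.33067, 1−cosθ=0.05625; R = I + sinθ·[k]× + (1−cosθ)·[k]×²:
    [+0.94868 -0.15987 -0.27286]
    [+0.18648 +0.97964 +0.07439]
    [+0.25541 -0.12145 +0.95917]
t = (-0.5065, -0.3840, 1.0904) m
M0: Pc = R·M0+t = (-0.62345, -0.30032, +1.05064); u = 427.3·(-0.62345)/1.05064 + 307.6 = 54.0395, v = 402.1·(-0.30032)/1.05064 + 255.8 = 140.8610
M1: Pc = R·M1+t = (-0.42328, -0.26097, +1.10453); u = 427.3·(-0.42328)/1.10453 + 307.6 = 143.8493, v = 402.1·(-0.26097)/1.10453 + 255.8 = 160.7935
M2: Pc = R·M2+t = (-0.38955, -0.46768, +1.13016); u = 427.3·(-0.38955)/1.13016 + 307.6 = 160.3164, v = 402.1·(-0.46768)/1.13016 + 255.8 = 89.4047
M3: Pc = R·M3+t = (-0.58972, -0.50703, +1.07627); u = 427.3·(-0.58972)/1.07627 + 307.6 = 73.4696, v = 402.1·(-0.50703)/1.07627 + 255.8 = 66.3722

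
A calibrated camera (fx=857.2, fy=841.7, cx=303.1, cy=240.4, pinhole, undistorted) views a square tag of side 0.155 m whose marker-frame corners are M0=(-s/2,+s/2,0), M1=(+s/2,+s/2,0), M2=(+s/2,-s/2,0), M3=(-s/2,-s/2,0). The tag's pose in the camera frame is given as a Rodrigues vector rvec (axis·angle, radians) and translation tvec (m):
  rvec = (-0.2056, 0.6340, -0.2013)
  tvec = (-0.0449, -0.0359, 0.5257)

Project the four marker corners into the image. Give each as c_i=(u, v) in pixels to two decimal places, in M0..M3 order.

Intrinsics K: fx=857.2, fy=841.7, cx=303.1, cy=240.4
Marker side s = 0.155 m; corners in marker frame (Z=0):
  M0 = (-0.0775, +0.0775, 0)
  M1 = (+0.0775, +0.0775, 0)
  M2 = (+0.0775, -0.0775, 0)
  M3 = (-0.0775, -0.0775, 0)
rvec = (-0.2056, 0.6340, -0.2013), |rvec| = θ = 0.69624 rad = 39.892°
Rodrigues: sinθ=0.64134, 1−cosθ=0.23274; R = I + sinθ·[k]× + (1−cosθ)·[k]×²:
    [+0.78756 +0.12284 +0.60388]
    [-0.24801 +0.96025 +0.12811]
    [-0.56413 -0.25066 +0.78672]
t = (-0.0449, -0.0359, 0.5257) m
M0: Pc = R·M0+t = (-0.09642, +0.05774, +0.54999); u = 857.2·(-0.09642)/0.54999 + 303.1 = 152.8308, v = 841.7·(+0.05774)/0.54999 + 240.4 = 328.7644
M1: Pc = R·M1+t = (+0.02566, +0.01930, +0.46255); u = 857.2·(+0.02566)/0.46255 + 303.1 = 350.6450, v = 841.7·(+0.01930)/0.46255 + 240.4 = 275.5170
M2: Pc = R·M2+t = (+0.00662, -0.12954, +0.50141); u = 857.2·(+0.00662)/0.50141 + 303.1 = 314.4094, v = 841.7·(-0.12954)/0.50141 + 240.4 = 22.9436
M3: Pc = R·M3+t = (-0.11546, -0.09110, +0.58885); u = 857.2·(-0.11546)/0.58885 + 303.1 = 135.0280, v = 841.7·(-0.09110)/0.58885 + 240.4 = 110.1835

c0=(152.83, 328.76) c1=(350.65, 275.52) c2=(314.41, 22.94) c3=(135.03, 110.18)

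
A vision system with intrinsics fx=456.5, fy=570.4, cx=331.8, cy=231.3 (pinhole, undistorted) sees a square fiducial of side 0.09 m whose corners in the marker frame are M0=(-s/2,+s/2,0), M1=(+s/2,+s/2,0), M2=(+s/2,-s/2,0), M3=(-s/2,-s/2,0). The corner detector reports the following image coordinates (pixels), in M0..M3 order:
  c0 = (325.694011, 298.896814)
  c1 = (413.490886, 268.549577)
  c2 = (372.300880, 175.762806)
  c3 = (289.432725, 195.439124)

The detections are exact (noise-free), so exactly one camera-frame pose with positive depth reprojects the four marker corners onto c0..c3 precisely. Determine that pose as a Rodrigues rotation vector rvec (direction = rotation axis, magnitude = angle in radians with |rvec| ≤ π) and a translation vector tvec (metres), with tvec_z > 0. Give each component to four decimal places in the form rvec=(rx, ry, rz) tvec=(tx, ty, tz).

Intrinsics K: fx=456.5, fy=570.4, cx=331.8, cy=231.3
Marker side s = 0.09 m; corners in marker frame (Z=0):
  M0 = (-0.0450, +0.0450, 0)
  M1 = (+0.0450, +0.0450, 0)
  M2 = (+0.0450, -0.0450, 0)
  M3 = (-0.0450, -0.0450, 0)
Detected image corners:
  c0 = (325.694011, 298.896814) px
  c1 = (413.490886, 268.549577) px
  c2 = (372.300880, 175.762806) px
  c3 = (289.432725, 195.439124) px
Planar DLT: solve 8×8 A·h = b for H (H[2,2]=1):
  H  [+1274.79068 +57.83542 +351.09808]
  H  [-55.31791 +837.42581 +231.78000]
  H  [+0.93643 -1.06674 +1.00000]
B = K⁻¹H; ‖b₁‖=2.358873, ‖b₂‖=2.358873; λ = 2/(‖b₁‖+‖b₂‖) = 0.423931, sign → tz>0 ⇒ λ=+0.423931
r₁ = λ·B[:,0] = (+0.89530,-0.20209,+0.39698); r₂ = λ·B[:,1] = (+0.38240,+0.80577,-0.45222)
r₃ = r₁×r₂ = (-0.22849,+0.55668,+0.79869); SVD([r₁ r₂ r₃]) → R = UVᵀ:
  R  [+0.89530 +0.38240 -0.22849]
  R  [-0.20209 +0.80577 +0.55668]
  R  [+0.39698 -0.45222 +0.79869]
t = (+0.01792, +0.00036, +0.42393) m
tr R = 2.499755; θ = arccos((tr R − 1)/2) = 0.722919 rad = 41.420°
axis k = ((R−Rᵀ)₃₂, (R−Rᵀ)₁₃, (R−Rᵀ)₂₁) / (2 sinθ) = (-0.762502, -0.472710, -0.441742)
rvec = θ·k = (-0.551227, -0.341731, -0.319344)

rvec=(-0.5512, -0.3417, -0.3193) tvec=(0.0179, 0.0004, 0.4239)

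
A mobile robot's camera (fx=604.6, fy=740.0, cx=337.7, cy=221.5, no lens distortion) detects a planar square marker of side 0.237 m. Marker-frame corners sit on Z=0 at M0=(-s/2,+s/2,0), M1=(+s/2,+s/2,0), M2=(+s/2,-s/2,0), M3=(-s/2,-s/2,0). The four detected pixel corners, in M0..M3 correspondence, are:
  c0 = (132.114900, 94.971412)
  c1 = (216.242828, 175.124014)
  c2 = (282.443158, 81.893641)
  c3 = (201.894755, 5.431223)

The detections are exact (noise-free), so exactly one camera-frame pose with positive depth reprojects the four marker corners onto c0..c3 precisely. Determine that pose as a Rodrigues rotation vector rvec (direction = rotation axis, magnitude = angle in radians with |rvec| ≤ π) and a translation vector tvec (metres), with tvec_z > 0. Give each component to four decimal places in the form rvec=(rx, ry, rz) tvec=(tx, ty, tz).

rvec=(-0.2571, -0.0768, 0.6582) tvec=(-0.2920, -0.2467, 1.3707)

Intrinsics K: fx=604.6, fy=740.0, cx=337.7, cy=221.5
Marker side s = 0.237 m; corners in marker frame (Z=0):
  M0 = (-0.1185, +0.1185, 0)
  M1 = (+0.1185, +0.1185, 0)
  M2 = (+0.1185, -0.1185, 0)
  M3 = (-0.1185, -0.1185, 0)
Detected image corners:
  c0 = (132.114900, 94.971412) px
  c1 = (216.242828, 175.124014) px
  c2 = (282.443158, 81.893641) px
  c3 = (201.894755, 5.431223) px
Planar DLT: solve 8×8 A·h = b for H (H[2,2]=1):
  H  [+345.63934 -326.39957 +208.90085]
  H  [+329.54559 +368.62380 +88.29144]
  H  [-0.00773 -0.18982 +1.00000]
B = K⁻¹H; ‖b₁‖=0.729536, ‖b₂‖=0.729536; λ = 2/(‖b₁‖+‖b₂‖) = 1.370734, sign → tz>0 ⇒ λ=+1.370734
r₁ = λ·B[:,0] = (+0.78954,+0.61360,-0.01060); r₂ = λ·B[:,1] = (-0.59468,+0.76070,-0.26019)
r₃ = r₁×r₂ = (-0.15159,+0.21173,+0.96550); SVD([r₁ r₂ r₃]) → R = UVᵀ:
  R  [+0.78954 -0.59468 -0.15159]
  R  [+0.61360 +0.76070 +0.21173]
  R  [-0.01060 -0.26019 +0.96550]
t = (-0.29201, -0.24675, +1.37073) m
tr R = 2.515742; θ = arccos((tr R − 1)/2) = 0.710753 rad = 40.723°
axis k = ((R−Rᵀ)₃₂, (R−Rᵀ)₁₃, (R−Rᵀ)₂₁) / (2 sinθ) = (-0.361675, -0.108058, +0.926021)
rvec = θ·k = (-0.257061, -0.076802, +0.658172)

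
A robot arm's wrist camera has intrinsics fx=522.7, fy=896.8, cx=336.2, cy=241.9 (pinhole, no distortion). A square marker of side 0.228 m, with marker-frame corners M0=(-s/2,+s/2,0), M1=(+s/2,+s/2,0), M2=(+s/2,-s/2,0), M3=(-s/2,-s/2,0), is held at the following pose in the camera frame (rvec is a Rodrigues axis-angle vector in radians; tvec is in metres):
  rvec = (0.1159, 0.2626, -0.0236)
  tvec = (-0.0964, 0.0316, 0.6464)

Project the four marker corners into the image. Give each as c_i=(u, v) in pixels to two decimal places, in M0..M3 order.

Intrinsics K: fx=522.7, fy=896.8, cx=336.2, cy=241.9
Marker side s = 0.228 m; corners in marker frame (Z=0):
  M0 = (-0.1140, +0.1140, 0)
  M1 = (+0.1140, +0.1140, 0)
  M2 = (+0.1140, -0.1140, 0)
  M3 = (-0.1140, -0.1140, 0)
rvec = (0.1159, 0.2626, -0.0236), |rvec| = θ = 0.28801 rad = 16.502°
Rodrigues: sinθ=0.28404, 1−cosθ=0.04119; R = I + sinθ·[k]× + (1−cosθ)·[k]×²:
    [+0.96548 +0.03839 +0.25763]
    [-0.00816 +0.99305 -0.11738]
    [-0.26034 +0.11123 +0.95909]
t = (-0.0964, 0.0316, 0.6464) m
M0: Pc = R·M0+t = (-0.20209, +0.14574, +0.68876); u = 522.7·(-0.20209)/0.68876 + 336.2 = 182.8346, v = 896.8·(+0.14574)/0.68876 + 241.9 = 431.6592
M1: Pc = R·M1+t = (+0.01804, +0.14388, +0.62940); u = 522.7·(+0.01804)/0.62940 + 336.2 = 351.1827, v = 896.8·(+0.14388)/0.62940 + 241.9 = 446.9036
M2: Pc = R·M2+t = (+0.00929, -0.08254, +0.60404); u = 522.7·(+0.00929)/0.60404 + 336.2 = 344.2379, v = 896.8·(-0.08254)/0.60404 + 241.9 = 119.3577
M3: Pc = R·M3+t = (-0.21084, -0.08068, +0.66340); u = 522.7·(-0.21084)/0.66340 + 336.2 = 170.0758, v = 896.8·(-0.08068)/0.66340 + 241.9 = 132.8380

c0=(182.83, 431.66) c1=(351.18, 446.90) c2=(344.24, 119.36) c3=(170.08, 132.84)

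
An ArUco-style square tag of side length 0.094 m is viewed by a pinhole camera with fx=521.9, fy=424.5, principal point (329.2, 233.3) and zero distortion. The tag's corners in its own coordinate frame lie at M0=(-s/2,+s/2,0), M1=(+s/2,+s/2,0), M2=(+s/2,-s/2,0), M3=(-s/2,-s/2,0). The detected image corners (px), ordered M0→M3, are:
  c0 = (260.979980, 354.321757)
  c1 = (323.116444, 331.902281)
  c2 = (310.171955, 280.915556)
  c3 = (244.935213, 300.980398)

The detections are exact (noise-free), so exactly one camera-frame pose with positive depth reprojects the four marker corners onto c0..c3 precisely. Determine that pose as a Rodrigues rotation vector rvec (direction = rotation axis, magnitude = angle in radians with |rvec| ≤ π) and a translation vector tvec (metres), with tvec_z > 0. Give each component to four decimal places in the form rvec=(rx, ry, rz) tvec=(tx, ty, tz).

rvec=(0.2111, -0.4874, -0.2444) tvec=(-0.0571, 0.1359, 0.6878)

Intrinsics K: fx=521.9, fy=424.5, cx=329.2, cy=233.3
Marker side s = 0.094 m; corners in marker frame (Z=0):
  M0 = (-0.0470, +0.0470, 0)
  M1 = (+0.0470, +0.0470, 0)
  M2 = (+0.0470, -0.0470, 0)
  M3 = (-0.0470, -0.0470, 0)
Detected image corners:
  c0 = (260.979980, 354.321757) px
  c1 = (323.116444, 331.902281) px
  c2 = (310.171955, 280.915556) px
  c3 = (244.935213, 300.980398) px
Planar DLT: solve 8×8 A·h = b for H (H[2,2]=1):
  H  [+857.35608 +260.20307 +285.87485]
  H  [-25.68766 +673.11079 +317.17266]
  H  [+0.63247 +0.37393 +1.00000]
B = K⁻¹H; ‖b₁‖=1.453839, ‖b₂‖=1.453839; λ = 2/(‖b₁‖+‖b₂‖) = 0.687834, sign → tz>0 ⇒ λ=+0.687834
r₁ = λ·B[:,0] = (+0.85554,-0.28071,+0.43504); r₂ = λ·B[:,1] = (+0.18070,+0.94931,+0.25720)
r₃ = r₁×r₂ = (-0.48519,-0.14143,+0.86290); SVD([r₁ r₂ r₃]) → R = UVᵀ:
  R  [+0.85554 +0.18070 -0.48519]
  R  [-0.28071 +0.94931 -0.14143]
  R  [+0.43504 +0.25720 +0.86290]
t = (-0.05710, +0.13590, +0.68783) m
tr R = 2.667747; θ = arccos((tr R − 1)/2) = 0.584707 rad = 33.501°
axis k = ((R−Rᵀ)₃₂, (R−Rᵀ)₁₃, (R−Rᵀ)₂₁) / (2 sinθ) = (+0.361112, -0.833602, -0.417979)
rvec = θ·k = (+0.211145, -0.487413, -0.244395)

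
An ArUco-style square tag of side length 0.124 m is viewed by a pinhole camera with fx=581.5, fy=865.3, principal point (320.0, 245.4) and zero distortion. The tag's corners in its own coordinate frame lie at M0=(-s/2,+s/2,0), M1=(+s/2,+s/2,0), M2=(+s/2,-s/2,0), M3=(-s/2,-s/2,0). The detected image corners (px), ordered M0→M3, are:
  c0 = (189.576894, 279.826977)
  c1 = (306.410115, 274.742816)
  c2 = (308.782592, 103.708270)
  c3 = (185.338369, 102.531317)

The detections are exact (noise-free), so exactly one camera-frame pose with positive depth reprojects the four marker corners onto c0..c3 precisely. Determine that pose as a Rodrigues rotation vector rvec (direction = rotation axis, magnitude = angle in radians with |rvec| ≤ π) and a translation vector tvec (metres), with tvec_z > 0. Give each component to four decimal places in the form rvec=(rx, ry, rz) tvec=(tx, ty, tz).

rvec=(0.2717, -0.1812, 0.0016) tvec=(-0.0741, -0.0369, 0.6042)

Intrinsics K: fx=581.5, fy=865.3, cx=320.0, cy=245.4
Marker side s = 0.124 m; corners in marker frame (Z=0):
  M0 = (-0.0620, +0.0620, 0)
  M1 = (+0.0620, +0.0620, 0)
  M2 = (+0.0620, -0.0620, 0)
  M3 = (-0.0620, -0.0620, 0)
Detected image corners:
  c0 = (189.576894, 279.826977) px
  c1 = (306.410115, 274.742816) px
  c2 = (308.782592, 103.708270) px
  c3 = (185.338369, 102.531317) px
Planar DLT: solve 8×8 A·h = b for H (H[2,2]=1):
  H  [+1041.11825 +116.31644 +248.63793]
  H  [+39.63826 +1488.06717 +192.56812]
  H  [+0.29487 +0.44148 +1.00000]
B = K⁻¹H; ‖b₁‖=1.655054, ‖b₂‖=1.655054; λ = 2/(‖b₁‖+‖b₂‖) = 0.604210, sign → tz>0 ⇒ λ=+0.604210
r₁ = λ·B[:,0] = (+0.98374,-0.02285,+0.17816); r₂ = λ·B[:,1] = (-0.02593,+0.96342,+0.26675)
r₃ = r₁×r₂ = (-0.17774,-0.26703,+0.94716); SVD([r₁ r₂ r₃]) → R = UVᵀ:
  R  [+0.98374 -0.02593 -0.17774]
  R  [-0.02285 +0.96342 -0.26703]
  R  [+0.17816 +0.26675 +0.94716]
t = (-0.07415, -0.03689, +0.60421) m
tr R = 2.894308; θ = arccos((tr R − 1)/2) = 0.326551 rad = 18.710°
axis k = ((R−Rᵀ)₃₂, (R−Rᵀ)₁₃, (R−Rᵀ)₂₁) / (2 sinθ) = (+0.832008, -0.554742, +0.004808)
rvec = θ·k = (+0.271693, -0.181152, +0.001570)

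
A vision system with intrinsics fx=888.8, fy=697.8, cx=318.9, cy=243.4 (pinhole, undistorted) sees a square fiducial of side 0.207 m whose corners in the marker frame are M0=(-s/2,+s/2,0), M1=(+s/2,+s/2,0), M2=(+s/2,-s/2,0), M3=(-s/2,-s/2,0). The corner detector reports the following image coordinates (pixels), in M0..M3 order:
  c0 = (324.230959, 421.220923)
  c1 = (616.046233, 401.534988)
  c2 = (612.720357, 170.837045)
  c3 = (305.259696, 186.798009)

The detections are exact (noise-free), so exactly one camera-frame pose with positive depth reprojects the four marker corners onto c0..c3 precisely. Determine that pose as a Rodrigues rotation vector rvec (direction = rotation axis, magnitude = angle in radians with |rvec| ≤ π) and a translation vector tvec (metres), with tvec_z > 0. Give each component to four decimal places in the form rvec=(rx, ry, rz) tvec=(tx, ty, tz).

Intrinsics K: fx=888.8, fy=697.8, cx=318.9, cy=243.4
Marker side s = 0.207 m; corners in marker frame (Z=0):
  M0 = (-0.1035, +0.1035, 0)
  M1 = (+0.1035, +0.1035, 0)
  M2 = (+0.1035, -0.1035, 0)
  M3 = (-0.1035, -0.1035, 0)
Detected image corners:
  c0 = (324.230959, 421.220923) px
  c1 = (616.046233, 401.534988) px
  c2 = (612.720357, 170.837045) px
  c3 = (305.259696, 186.798009) px
Planar DLT: solve 8×8 A·h = b for H (H[2,2]=1):
  H  [+1491.35400 +168.99686 +466.20311]
  H  [-57.87749 +1196.76805 +298.00136]
  H  [+0.09643 +0.24865 +1.00000]
B = K⁻¹H; ‖b₁‖=1.650290, ‖b₂‖=1.650290; λ = 2/(‖b₁‖+‖b₂‖) = 0.605954, sign → tz>0 ⇒ λ=+0.605954
r₁ = λ·B[:,0] = (+0.99579,-0.07064,+0.05844); r₂ = λ·B[:,1] = (+0.06115,+0.98669,+0.15067)
r₃ = r₁×r₂ = (-0.06830,-0.14647,+0.98686); SVD([r₁ r₂ r₃]) → R = UVᵀ:
  R  [+0.99579 +0.06115 -0.06830]
  R  [-0.07064 +0.98669 -0.14647]
  R  [+0.05844 +0.15067 +0.98686]
t = (+0.10043, +0.04741, +0.60595) m
tr R = 2.969334; θ = arccos((tr R − 1)/2) = 0.175342 rad = 10.046°
axis k = ((R−Rᵀ)₃₂, (R−Rᵀ)₁₃, (R−Rᵀ)₂₁) / (2 sinθ) = (+0.851670, -0.363256, -0.377762)
rvec = θ·k = (+0.149333, -0.063694, -0.066238)

rvec=(0.1493, -0.0637, -0.0662) tvec=(0.1004, 0.0474, 0.6060)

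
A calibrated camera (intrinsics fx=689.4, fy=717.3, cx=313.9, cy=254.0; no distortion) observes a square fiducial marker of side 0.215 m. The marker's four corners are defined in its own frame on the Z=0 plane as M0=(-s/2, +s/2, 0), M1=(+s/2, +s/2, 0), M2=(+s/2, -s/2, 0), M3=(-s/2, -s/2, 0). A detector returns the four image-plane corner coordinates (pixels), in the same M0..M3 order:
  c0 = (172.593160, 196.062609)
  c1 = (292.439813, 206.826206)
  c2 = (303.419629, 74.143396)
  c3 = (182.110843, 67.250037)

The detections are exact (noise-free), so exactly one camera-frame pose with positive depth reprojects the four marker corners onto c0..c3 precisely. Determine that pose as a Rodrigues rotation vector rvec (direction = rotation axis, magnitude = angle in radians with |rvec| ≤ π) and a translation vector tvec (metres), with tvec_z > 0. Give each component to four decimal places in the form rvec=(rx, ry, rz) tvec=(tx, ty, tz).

rvec=(0.0451, 0.1697, 0.0920) tvec=(-0.1326, -0.1942, 1.1838)

Intrinsics K: fx=689.4, fy=717.3, cx=313.9, cy=254.0
Marker side s = 0.215 m; corners in marker frame (Z=0):
  M0 = (-0.1075, +0.1075, 0)
  M1 = (+0.1075, +0.1075, 0)
  M2 = (+0.1075, -0.1075, 0)
  M3 = (-0.1075, -0.1075, 0)
Detected image corners:
  c0 = (172.593160, 196.062609) px
  c1 = (292.439813, 206.826206) px
  c2 = (303.419629, 74.143396) px
  c3 = (182.110843, 67.250037) px
Planar DLT: solve 8×8 A·h = b for H (H[2,2]=1):
  H  [+527.37925 -37.05571 +236.70463]
  H  [+21.96340 +614.04006 +136.31614]
  H  [-0.14068 +0.04444 +1.00000]
B = K⁻¹H; ‖b₁‖=0.844727, ‖b₂‖=0.844727; λ = 2/(‖b₁‖+‖b₂‖) = 1.183815, sign → tz>0 ⇒ λ=+1.183815
r₁ = λ·B[:,0] = (+0.98143,+0.09522,-0.16654); r₂ = λ·B[:,1] = (-0.08759,+0.99477,+0.05261)
r₃ = r₁×r₂ = (+0.17068,-0.03705,+0.98463); SVD([r₁ r₂ r₃]) → R = UVᵀ:
  R  [+0.98143 -0.08759 +0.17068]
  R  [+0.09522 +0.99477 -0.03705]
  R  [-0.16654 +0.05261 +0.98463]
t = (-0.13256, -0.19422, +1.18381) m
tr R = 2.960824; θ = arccos((tr R − 1)/2) = 0.198255 rad = 11.359°
axis k = ((R−Rᵀ)₃₂, (R−Rᵀ)₁₃, (R−Rᵀ)₂₁) / (2 sinθ) = (+0.227614, +0.856054, +0.464073)
rvec = θ·k = (+0.045125, +0.169717, +0.092005)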